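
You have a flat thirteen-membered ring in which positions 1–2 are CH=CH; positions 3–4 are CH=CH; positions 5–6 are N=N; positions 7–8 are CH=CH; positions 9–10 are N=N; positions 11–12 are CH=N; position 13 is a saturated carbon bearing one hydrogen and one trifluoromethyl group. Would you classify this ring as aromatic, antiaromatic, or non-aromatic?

The CH(trifluoromethyl) position has four σ bonds — that saturated carbon is sp³ and has no p orbital in the ring π system — so the cyclic conjugation is interrupted.
Broken conjugation rules out both aromaticity and antiaromaticity.

Non-aromatic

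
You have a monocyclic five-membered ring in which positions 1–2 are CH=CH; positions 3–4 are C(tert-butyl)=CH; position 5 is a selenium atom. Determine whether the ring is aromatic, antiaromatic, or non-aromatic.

Aromatic

Every ring atom contributes a p orbital perpendicular to the ring (every atom in a ring double bond is sp² and brings one electron to the p orbital; the selenium donates one lone pair from its p orbital), so the π system is cyclic and fully conjugated.
Adding the contributions, 2 × 2 = 4 from the double-bond units + 2 from the Se atom = 6.
With 6 π electrons (n = 1), the Hückel 4n+2 condition holds.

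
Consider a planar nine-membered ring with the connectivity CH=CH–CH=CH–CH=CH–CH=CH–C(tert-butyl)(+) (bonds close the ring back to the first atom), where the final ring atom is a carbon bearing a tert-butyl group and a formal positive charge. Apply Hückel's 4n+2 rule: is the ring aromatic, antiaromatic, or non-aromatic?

Every ring atom contributes a p orbital perpendicular to the ring (every atom in a ring double bond is sp² and brings one electron to the p orbital; the carbocation has an empty p orbital), so the π system is cyclic and fully conjugated.
Tallying contributions gives 4 × 2 = 8 from the double-bond units + 0 from the C(tert-butyl)(+) atom = 8.
8 = 4(2); a planar, fully conjugated 4n system is antiaromatic.

Antiaromatic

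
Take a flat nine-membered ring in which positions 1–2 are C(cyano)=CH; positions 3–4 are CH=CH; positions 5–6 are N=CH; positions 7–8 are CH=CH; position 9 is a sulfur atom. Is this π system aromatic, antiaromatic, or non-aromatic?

Aromatic

Every ring atom contributes a p orbital perpendicular to the ring (the double-bond atoms are sp², each contributing one p electron; each sp² =N– keeps its lone pair in-plane and puts one electron into the π system; the sulfur donates one lone pair from its p orbital), so the π system is cyclic and fully conjugated.
Tallying contributions gives 4 × 2 = 8 from the double-bond units + 2 from the S atom = 10.
Since 10 = 4·2 + 2, the ring meets the 4n+2 criterion.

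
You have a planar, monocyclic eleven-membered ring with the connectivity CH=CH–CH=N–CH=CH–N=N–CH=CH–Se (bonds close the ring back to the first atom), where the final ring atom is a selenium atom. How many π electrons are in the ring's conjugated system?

The p orbitals form a continuous loop: every atom in a ring double bond is sp² and brings one electron to the p orbital; each sp² =N– keeps its lone pair in-plane and puts one electron into the π system; the selenium donates one lone pair from its p orbital. The ring is fully conjugated.
π-electron count: 5 × 2 = 10 from the double-bond units + 2 from the Se atom = 12.

12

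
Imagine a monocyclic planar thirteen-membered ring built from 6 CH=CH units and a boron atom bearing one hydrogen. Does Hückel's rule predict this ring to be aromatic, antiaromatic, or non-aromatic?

Check conjugation: each doubly-bonded ring atom is sp² with one p-orbital electron; the boron has an empty p orbital — every position has a p orbital, so the cyclic π system is continuous.
π-electron count: 6 × 2 = 12 from the double-bond units + 0 from the BH atom = 12.
12 is a 4n count (n = 3), so the planar conjugated ring is antiaromatic.

Antiaromatic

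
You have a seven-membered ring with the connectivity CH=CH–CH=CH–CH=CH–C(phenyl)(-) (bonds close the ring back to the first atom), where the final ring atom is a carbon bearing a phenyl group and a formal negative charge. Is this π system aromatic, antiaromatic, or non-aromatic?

All ring atoms are sp² and supply a p orbital to the ring (the double-bond atoms are sp², each contributing one p electron; the carbanion's lone pair occupies the p orbital); the conjugation is uninterrupted.
Tallying contributions gives 3 × 2 = 6 from the double-bond units + 2 from the C(phenyl)(-) atom = 8.
8 = 4(2); a planar, fully conjugated 4n system is antiaromatic.

Antiaromatic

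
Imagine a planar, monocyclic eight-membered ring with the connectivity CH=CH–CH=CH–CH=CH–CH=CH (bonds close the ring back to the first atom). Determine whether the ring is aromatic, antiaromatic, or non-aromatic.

Antiaromatic

All ring atoms are sp² and supply a p orbital to the ring (the double-bond atoms are sp², each contributing one p electron); the conjugation is uninterrupted.
Adding the contributions, 4 × 2 = 8 from the 4 double-bond units.
A 4n π count (8, n = 2) in a planar conjugated ring means antiaromatic.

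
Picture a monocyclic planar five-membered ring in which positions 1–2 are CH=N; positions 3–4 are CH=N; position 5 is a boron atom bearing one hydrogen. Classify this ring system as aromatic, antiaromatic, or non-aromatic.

Check conjugation: every atom in a ring double bond is sp² and brings one electron to the p orbital; each sp² =N– keeps its lone pair in-plane and puts one electron into the π system; the boron has an empty p orbital — every position has a p orbital, so the cyclic π system is continuous.
Adding the contributions, 2 × 2 = 4 from the double-bond units + 0 from the BH atom = 4.
4 = 4(1); a planar, fully conjugated 4n system is antiaromatic.

Antiaromatic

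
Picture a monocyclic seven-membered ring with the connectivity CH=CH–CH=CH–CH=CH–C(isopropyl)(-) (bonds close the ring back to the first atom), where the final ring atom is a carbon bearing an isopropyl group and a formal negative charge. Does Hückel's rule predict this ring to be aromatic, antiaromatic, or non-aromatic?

Antiaromatic

Every ring atom contributes a p orbital perpendicular to the ring (each doubly-bonded ring atom is sp² with one p-orbital electron; the carbanion's lone pair occupies the p orbital), so the π system is cyclic and fully conjugated.
Tallying contributions gives 3 × 2 = 6 from the double-bond units + 2 from the C(isopropyl)(-) atom = 8.
8 = 4(2); a planar, fully conjugated 4n system is antiaromatic.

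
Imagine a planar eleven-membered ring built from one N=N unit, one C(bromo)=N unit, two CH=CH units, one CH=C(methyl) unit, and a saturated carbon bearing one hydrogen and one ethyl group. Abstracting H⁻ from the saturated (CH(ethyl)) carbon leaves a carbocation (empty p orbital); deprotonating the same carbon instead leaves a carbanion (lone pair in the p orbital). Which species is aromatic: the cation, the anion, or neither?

Once that carbon is sp², every ring atom has a p orbital and both ions are fully conjugated.
Cation: 5 × 2 + 0 = 10 π electrons → 4(2)+2, aromatic.
Anion: 5 × 2 + 2 = 12 π electrons → 4(3), antiaromatic.

The cation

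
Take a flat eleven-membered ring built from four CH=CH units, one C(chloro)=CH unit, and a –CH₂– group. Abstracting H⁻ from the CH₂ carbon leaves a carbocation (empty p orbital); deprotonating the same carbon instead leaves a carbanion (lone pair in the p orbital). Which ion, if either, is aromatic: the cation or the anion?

The cation

In both ions every ring atom is sp² and contributes a p orbital, so both rings are fully conjugated.
Cation: 5 × 2 + 0 = 10 π electrons → 4(2)+2, aromatic.
Anion: 5 × 2 + 2 = 12 π electrons → 4(3), antiaromatic.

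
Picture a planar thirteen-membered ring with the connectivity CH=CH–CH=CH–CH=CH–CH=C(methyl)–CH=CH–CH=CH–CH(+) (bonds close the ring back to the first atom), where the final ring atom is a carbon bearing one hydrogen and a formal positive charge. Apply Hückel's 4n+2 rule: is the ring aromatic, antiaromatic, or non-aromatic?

All ring atoms are sp² and supply a p orbital to the ring (every atom in a ring double bond is sp² and brings one electron to the p orbital; the carbocation has an empty p orbital); the conjugation is uninterrupted.
Counting π electrons: 6 × 2 = 12 from the double-bond units + 0 from the CH(+) atom = 12.
12 is a 4n count (n = 3), so the planar conjugated ring is antiaromatic.

Antiaromatic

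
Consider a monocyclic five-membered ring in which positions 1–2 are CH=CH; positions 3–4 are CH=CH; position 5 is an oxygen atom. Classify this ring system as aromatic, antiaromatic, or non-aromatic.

Aromatic

Every ring atom contributes a p orbital perpendicular to the ring (each doubly-bonded ring atom is sp² with one p-orbital electron; the oxygen donates one lone pair from its p orbital), so the π system is cyclic and fully conjugated.
Adding the contributions, 2 × 2 = 4 from the double-bond units + 2 from the O atom = 6.
That gives a 4n+2 count (6, n = 1).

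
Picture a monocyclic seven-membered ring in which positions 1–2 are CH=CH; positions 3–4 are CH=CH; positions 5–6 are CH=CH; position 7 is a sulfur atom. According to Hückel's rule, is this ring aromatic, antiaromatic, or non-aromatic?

Every ring atom contributes a p orbital perpendicular to the ring (each doubly-bonded ring atom is sp² with one p-orbital electron; the sulfur donates one lone pair from its p orbital), so the π system is cyclic and fully conjugated.
Tallying contributions gives 3 × 2 = 6 from the double-bond units + 2 from the S atom = 8.
A 4n π count (8, n = 2) in a planar conjugated ring means antiaromatic.

Antiaromatic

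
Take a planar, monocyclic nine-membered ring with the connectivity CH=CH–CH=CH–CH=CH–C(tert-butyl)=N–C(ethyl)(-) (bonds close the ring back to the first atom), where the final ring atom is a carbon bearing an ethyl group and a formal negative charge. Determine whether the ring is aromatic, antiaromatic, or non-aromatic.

Every ring atom contributes a p orbital perpendicular to the ring (the double-bond atoms are sp², each contributing one p electron; each sp² =N– keeps its lone pair in-plane and puts one electron into the π system; the carbanion's lone pair occupies the p orbital), so the π system is cyclic and fully conjugated.
Tallying contributions gives 4 × 2 = 8 from the double-bond units + 2 from the C(ethyl)(-) atom = 10.
10 = 4(2) + 2, which satisfies Hückel's 4n+2 rule.

Aromatic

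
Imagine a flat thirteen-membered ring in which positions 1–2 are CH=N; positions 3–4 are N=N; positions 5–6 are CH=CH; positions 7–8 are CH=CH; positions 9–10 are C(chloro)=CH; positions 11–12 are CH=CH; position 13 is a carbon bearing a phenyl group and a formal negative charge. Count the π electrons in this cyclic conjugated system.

Every ring atom contributes a p orbital perpendicular to the ring (each doubly-bonded ring atom is sp² with one p-orbital electron; each sp² =N– keeps its lone pair in-plane and puts one electron into the π system; the carbanion's lone pair occupies the p orbital), so the π system is cyclic and fully conjugated.
Tallying contributions gives 6 × 2 = 12 from the double-bond units + 2 from the C(phenyl)(-) atom = 14.

14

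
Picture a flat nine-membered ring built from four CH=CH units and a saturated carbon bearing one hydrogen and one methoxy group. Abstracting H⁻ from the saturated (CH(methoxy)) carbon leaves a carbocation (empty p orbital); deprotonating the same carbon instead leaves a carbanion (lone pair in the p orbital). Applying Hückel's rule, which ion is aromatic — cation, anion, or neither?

The anion

Both ions have a continuous loop of p orbitals — each ring atom is sp².
Cation: 4 × 2 + 0 = 8 π electrons → 4(2), antiaromatic.
Anion: 4 × 2 + 2 = 10 π electrons → 4(2)+2, aromatic.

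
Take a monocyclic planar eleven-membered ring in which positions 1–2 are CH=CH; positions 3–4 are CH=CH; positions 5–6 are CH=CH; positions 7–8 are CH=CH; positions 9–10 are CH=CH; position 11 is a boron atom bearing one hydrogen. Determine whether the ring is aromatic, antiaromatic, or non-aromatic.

Every ring atom contributes a p orbital perpendicular to the ring (every atom in a ring double bond is sp² and brings one electron to the p orbital; the boron has an empty p orbital), so the π system is cyclic and fully conjugated.
Tallying contributions gives 5 × 2 = 10 from the double-bond units + 0 from the BH atom = 10.
With 10 π electrons (n = 2), the Hückel 4n+2 condition holds.

Aromatic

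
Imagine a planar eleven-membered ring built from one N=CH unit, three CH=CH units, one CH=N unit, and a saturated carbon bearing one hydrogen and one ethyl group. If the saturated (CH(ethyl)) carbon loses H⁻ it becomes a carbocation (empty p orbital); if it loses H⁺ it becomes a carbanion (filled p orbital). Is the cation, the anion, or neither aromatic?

Once that carbon is sp², every ring atom has a p orbital and both ions are fully conjugated.
Cation: 5 × 2 + 0 = 10 π electrons → 4(2)+2, aromatic.
Anion: 5 × 2 + 2 = 12 π electrons → 4(3), antiaromatic.

The cation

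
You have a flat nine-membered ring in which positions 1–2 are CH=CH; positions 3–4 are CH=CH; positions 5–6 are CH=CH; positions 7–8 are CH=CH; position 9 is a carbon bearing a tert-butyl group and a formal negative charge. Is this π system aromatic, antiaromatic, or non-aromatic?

All ring atoms are sp² and supply a p orbital to the ring (the double-bond atoms are sp², each contributing one p electron; the carbanion's lone pair occupies the p orbital); the conjugation is uninterrupted.
Tallying contributions gives 4 × 2 = 8 from the double-bond units + 2 from the C(tert-butyl)(-) atom = 10.
That gives a 4n+2 count (10, n = 2).

Aromatic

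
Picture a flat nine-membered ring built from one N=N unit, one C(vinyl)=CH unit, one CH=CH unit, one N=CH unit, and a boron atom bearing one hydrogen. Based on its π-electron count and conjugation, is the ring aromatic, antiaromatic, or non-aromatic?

The p orbitals form a continuous loop: every atom in a ring double bond is sp² and brings one electron to the p orbital; each =N– nitrogen is pyridine-type (lone pair in the sp² plane, one electron in the p orbital); the boron has an empty p orbital. The ring is fully conjugated.
Tallying contributions gives 4 × 2 = 8 from the double-bond units + 0 from the BH atom = 8.
With 8 = 4·2 π electrons, Hückel's rule classifies the planar ring as antiaromatic.

Antiaromatic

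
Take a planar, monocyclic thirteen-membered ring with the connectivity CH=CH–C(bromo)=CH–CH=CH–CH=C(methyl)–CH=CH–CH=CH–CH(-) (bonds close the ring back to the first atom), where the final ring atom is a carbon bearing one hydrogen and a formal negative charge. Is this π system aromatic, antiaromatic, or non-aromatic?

Every ring atom contributes a p orbital perpendicular to the ring (every atom in a ring double bond is sp² and brings one electron to the p orbital; the carbanion's lone pair occupies the p orbital), so the π system is cyclic and fully conjugated.
Adding the contributions, 6 × 2 = 12 from the double-bond units + 2 from the CH(-) atom = 14.
14 = 4(3) + 2, which satisfies Hückel's 4n+2 rule.

Aromatic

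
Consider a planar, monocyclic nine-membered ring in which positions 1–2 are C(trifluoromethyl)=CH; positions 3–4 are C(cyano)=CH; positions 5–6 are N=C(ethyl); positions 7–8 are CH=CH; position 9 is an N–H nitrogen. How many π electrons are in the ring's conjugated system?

The p orbitals form a continuous loop: each doubly-bonded ring atom is sp² with one p-orbital electron; the doubly-bonded nitrogens are pyridine-type — their lone pairs lie in the ring plane, leaving one electron in the p orbital; the pyrrole-type nitrogen donates its lone pair from the p orbital. The ring is fully conjugated.
Tallying contributions gives 4 × 2 = 8 from the double-bond units + 2 from the NH atom = 10.

10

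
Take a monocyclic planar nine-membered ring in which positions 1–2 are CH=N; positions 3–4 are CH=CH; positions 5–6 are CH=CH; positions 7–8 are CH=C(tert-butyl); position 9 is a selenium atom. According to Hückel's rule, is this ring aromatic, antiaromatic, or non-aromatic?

Aromatic

The p orbitals form a continuous loop: each doubly-bonded ring atom is sp² with one p-orbital electron; the doubly-bonded nitrogens are pyridine-type — their lone pairs lie in the ring plane, leaving one electron in the p orbital; the selenium donates one lone pair from its p orbital. The ring is fully conjugated.
Tallying contributions gives 4 × 2 = 8 from the double-bond units + 2 from the Se atom = 10.
That gives a 4n+2 count (10, n = 2).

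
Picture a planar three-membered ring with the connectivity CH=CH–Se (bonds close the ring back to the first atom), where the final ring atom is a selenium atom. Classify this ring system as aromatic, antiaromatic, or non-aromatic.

Check conjugation: the double-bond atoms are sp², each contributing one p electron; the selenium donates one lone pair from its p orbital — every position has a p orbital, so the cyclic π system is continuous.
Adding the contributions, 1 × 2 = 2 from the double-bond unit + 2 from the Se atom = 4.
A 4n π count (4, n = 1) in a planar conjugated ring means antiaromatic.

Antiaromatic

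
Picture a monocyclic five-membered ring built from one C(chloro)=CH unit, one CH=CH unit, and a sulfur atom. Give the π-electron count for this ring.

All ring atoms are sp² and supply a p orbital to the ring (each doubly-bonded ring atom is sp² with one p-orbital electron; the sulfur donates one lone pair from its p orbital); the conjugation is uninterrupted.
Counting π electrons: 2 × 2 = 4 from the double-bond units + 2 from the S atom = 6.

6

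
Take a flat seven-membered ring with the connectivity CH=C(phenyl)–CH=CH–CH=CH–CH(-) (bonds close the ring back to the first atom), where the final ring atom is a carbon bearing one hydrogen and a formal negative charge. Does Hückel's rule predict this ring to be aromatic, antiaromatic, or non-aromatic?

Antiaromatic

The p orbitals form a continuous loop: the double-bond atoms are sp², each contributing one p electron; the carbanion's lone pair occupies the p orbital. The ring is fully conjugated.
Counting π electrons: 3 × 2 = 6 from the double-bond units + 2 from the CH(-) atom = 8.
A 4n π count (8, n = 2) in a planar conjugated ring means antiaromatic.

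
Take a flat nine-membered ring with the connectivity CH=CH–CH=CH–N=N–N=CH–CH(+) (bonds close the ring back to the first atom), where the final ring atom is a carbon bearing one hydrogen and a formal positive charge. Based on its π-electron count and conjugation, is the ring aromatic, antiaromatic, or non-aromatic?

Antiaromatic

Every ring atom contributes a p orbital perpendicular to the ring (the double-bond atoms are sp², each contributing one p electron; the doubly-bonded nitrogens are pyridine-type — their lone pairs lie in the ring plane, leaving one electron in the p orbital; the carbocation has an empty p orbital), so the π system is cyclic and fully conjugated.
π-electron count: 4 × 2 = 8 from the double-bond units + 0 from the CH(+) atom = 8.
A 4n π count (8, n = 2) in a planar conjugated ring means antiaromatic.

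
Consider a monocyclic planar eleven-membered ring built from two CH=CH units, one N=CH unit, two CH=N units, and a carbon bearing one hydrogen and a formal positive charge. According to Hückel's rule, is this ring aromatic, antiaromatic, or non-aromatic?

Check conjugation: the double-bond atoms are sp², each contributing one p electron; each sp² =N– keeps its lone pair in-plane and puts one electron into the π system; the carbocation has an empty p orbital — every position has a p orbital, so the cyclic π system is continuous.
Tallying contributions gives 5 × 2 = 10 from the double-bond units + 0 from the CH(+) atom = 10.
With 10 π electrons (n = 2), the Hückel 4n+2 condition holds.

Aromatic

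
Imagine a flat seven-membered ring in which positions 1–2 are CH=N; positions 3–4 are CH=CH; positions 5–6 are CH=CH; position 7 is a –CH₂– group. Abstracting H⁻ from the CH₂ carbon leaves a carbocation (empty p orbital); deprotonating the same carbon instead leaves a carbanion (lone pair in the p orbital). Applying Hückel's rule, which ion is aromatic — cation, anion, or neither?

Once that carbon is sp², every ring atom has a p orbital and both ions are fully conjugated.
Cation: 3 × 2 + 0 = 6 π electrons → 4(1)+2, aromatic.
Anion: 3 × 2 + 2 = 8 π electrons → 4(2), antiaromatic.

The cation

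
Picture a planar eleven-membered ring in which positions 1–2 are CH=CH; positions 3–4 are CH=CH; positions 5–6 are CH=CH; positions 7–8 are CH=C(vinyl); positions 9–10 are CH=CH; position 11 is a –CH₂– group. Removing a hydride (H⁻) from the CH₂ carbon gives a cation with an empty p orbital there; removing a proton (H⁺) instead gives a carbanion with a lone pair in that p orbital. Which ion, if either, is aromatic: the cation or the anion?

The cation

Once that carbon is sp², every ring atom has a p orbital and both ions are fully conjugated.
Cation: 5 × 2 + 0 = 10 π electrons → 4(2)+2, aromatic.
Anion: 5 × 2 + 2 = 12 π electrons → 4(3), antiaromatic.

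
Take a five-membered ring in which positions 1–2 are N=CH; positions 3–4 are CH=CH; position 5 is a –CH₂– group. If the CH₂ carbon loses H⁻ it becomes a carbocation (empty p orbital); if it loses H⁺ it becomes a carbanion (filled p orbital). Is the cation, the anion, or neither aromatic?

The anion

Both ions have a continuous loop of p orbitals — each ring atom is sp².
Cation: 2 × 2 + 0 = 4 π electrons → 4(1), antiaromatic.
Anion: 2 × 2 + 2 = 6 π electrons → 4(1)+2, aromatic.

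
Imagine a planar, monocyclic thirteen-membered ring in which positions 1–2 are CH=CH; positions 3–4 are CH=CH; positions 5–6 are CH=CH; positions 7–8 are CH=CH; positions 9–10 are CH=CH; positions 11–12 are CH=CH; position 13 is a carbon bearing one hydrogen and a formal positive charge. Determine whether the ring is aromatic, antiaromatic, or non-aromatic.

Antiaromatic

The p orbitals form a continuous loop: the double-bond atoms are sp², each contributing one p electron; the carbocation has an empty p orbital. The ring is fully conjugated.
Counting π electrons: 6 × 2 = 12 from the double-bond units + 0 from the CH(+) atom = 12.
12 = 4(3); a planar, fully conjugated 4n system is antiaromatic.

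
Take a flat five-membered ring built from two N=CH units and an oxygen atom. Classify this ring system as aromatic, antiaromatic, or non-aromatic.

Check conjugation: each doubly-bonded ring atom is sp² with one p-orbital electron; each =N– nitrogen is pyridine-type (lone pair in the sp² plane, one electron in the p orbital); the oxygen donates one lone pair from its p orbital — every position has a p orbital, so the cyclic π system is continuous.
Adding the contributions, 2 × 2 = 4 from the double-bond units + 2 from the O atom = 6.
Since 6 = 4·1 + 2, the ring meets the 4n+2 criterion.

Aromatic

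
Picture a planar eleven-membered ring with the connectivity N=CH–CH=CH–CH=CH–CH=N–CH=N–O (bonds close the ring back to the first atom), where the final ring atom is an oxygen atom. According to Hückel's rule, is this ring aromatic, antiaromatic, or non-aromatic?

All ring atoms are sp² and supply a p orbital to the ring (the double-bond atoms are sp², each contributing one p electron; each sp² =N– keeps its lone pair in-plane and puts one electron into the π system; the oxygen donates one lone pair from its p orbital); the conjugation is uninterrupted.
Tallying contributions gives 5 × 2 = 10 from the double-bond units + 2 from the O atom = 12.
A 4n π count (12, n = 3) in a planar conjugated ring means antiaromatic.

Antiaromatic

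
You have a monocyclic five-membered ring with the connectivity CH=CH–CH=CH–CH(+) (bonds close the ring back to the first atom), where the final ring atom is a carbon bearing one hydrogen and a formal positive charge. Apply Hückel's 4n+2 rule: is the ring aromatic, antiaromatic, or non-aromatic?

Antiaromatic

Check conjugation: each doubly-bonded ring atom is sp² with one p-orbital electron; the carbocation has an empty p orbital — every position has a p orbital, so the cyclic π system is continuous.
Adding the contributions, 2 × 2 = 4 from the double-bond units + 0 from the CH(+) atom = 4.
A 4n π count (4, n = 1) in a planar conjugated ring means antiaromatic.
This is the cyclopentadienyl cation.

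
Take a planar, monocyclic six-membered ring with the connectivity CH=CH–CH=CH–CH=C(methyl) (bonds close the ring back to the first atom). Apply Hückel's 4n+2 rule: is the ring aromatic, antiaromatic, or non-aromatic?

Aromatic

All ring atoms are sp² and supply a p orbital to the ring (every atom in a ring double bond is sp² and brings one electron to the p orbital); the conjugation is uninterrupted.
Adding the contributions, 3 × 2 = 6 from the 3 double-bond units.
Since 6 = 4·1 + 2, the ring meets the 4n+2 criterion.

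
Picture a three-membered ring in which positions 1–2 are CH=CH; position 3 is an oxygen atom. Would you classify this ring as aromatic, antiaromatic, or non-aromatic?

Antiaromatic

Every ring atom contributes a p orbital perpendicular to the ring (the double-bond atoms are sp², each contributing one p electron; the oxygen donates one lone pair from its p orbital), so the π system is cyclic and fully conjugated.
π-electron count: 1 × 2 = 2 from the double-bond unit + 2 from the O atom = 4.
A 4n π count (4, n = 1) in a planar conjugated ring means antiaromatic.
This is oxirene.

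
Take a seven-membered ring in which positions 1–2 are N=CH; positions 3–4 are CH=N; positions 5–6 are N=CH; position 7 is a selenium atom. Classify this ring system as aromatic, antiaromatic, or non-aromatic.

Antiaromatic

The p orbitals form a continuous loop: the double-bond atoms are sp², each contributing one p electron; the doubly-bonded nitrogens are pyridine-type — their lone pairs lie in the ring plane, leaving one electron in the p orbital; the selenium donates one lone pair from its p orbital. The ring is fully conjugated.
Tallying contributions gives 3 × 2 = 6 from the double-bond units + 2 from the Se atom = 8.
8 = 4(2); a planar, fully conjugated 4n system is antiaromatic.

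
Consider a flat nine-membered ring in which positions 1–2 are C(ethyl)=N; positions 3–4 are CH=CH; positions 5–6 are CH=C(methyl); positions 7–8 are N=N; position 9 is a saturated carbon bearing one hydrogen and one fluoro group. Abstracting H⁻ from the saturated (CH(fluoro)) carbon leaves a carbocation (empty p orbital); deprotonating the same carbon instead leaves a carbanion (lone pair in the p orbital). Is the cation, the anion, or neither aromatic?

The anion

In either ion the ring is fully conjugated: every atom, including the new sp² carbon, supplies a p orbital.
Cation: 4 × 2 + 0 = 8 π electrons → 4(2), antiaromatic.
Anion: 4 × 2 + 2 = 10 π electrons → 4(2)+2, aromatic.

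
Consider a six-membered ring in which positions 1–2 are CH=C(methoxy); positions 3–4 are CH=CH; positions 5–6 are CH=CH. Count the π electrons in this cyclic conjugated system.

6

Check conjugation: the double-bond atoms are sp², each contributing one p electron — every position has a p orbital, so the cyclic π system is continuous.
π-electron count: 3 × 2 = 6 from the 3 double-bond units.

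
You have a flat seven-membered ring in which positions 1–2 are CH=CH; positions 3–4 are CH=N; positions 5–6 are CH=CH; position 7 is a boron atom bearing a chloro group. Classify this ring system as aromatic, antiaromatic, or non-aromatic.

Check conjugation: the double-bond atoms are sp², each contributing one p electron; each =N– nitrogen is pyridine-type (lone pair in the sp² plane, one electron in the p orbital); the boron has an empty p orbital — every position has a p orbital, so the cyclic π system is continuous.
π-electron count: 3 × 2 = 6 from the double-bond units + 0 from the B(chloro) atom = 6.
That gives a 4n+2 count (6, n = 1).

Aromatic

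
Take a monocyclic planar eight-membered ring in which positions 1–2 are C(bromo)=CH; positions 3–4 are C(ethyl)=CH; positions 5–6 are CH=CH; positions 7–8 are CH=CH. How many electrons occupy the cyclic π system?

The p orbitals form a continuous loop: each doubly-bonded ring atom is sp² with one p-orbital electron. The ring is fully conjugated.
Tallying contributions gives 4 × 2 = 8 from the 4 double-bond units.

8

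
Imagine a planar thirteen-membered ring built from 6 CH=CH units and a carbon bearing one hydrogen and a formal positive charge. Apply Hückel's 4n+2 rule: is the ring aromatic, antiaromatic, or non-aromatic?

Antiaromatic

All ring atoms are sp² and supply a p orbital to the ring (the double-bond atoms are sp², each contributing one p electron; the carbocation has an empty p orbital); the conjugation is uninterrupted.
Adding the contributions, 6 × 2 = 12 from the double-bond units + 0 from the CH(+) atom = 12.
12 is a 4n count (n = 3), so the planar conjugated ring is antiaromatic.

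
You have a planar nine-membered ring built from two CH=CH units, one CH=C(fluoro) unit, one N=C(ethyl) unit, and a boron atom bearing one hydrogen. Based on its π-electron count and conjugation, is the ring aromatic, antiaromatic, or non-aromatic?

Antiaromatic

The p orbitals form a continuous loop: each doubly-bonded ring atom is sp² with one p-orbital electron; each sp² =N– keeps its lone pair in-plane and puts one electron into the π system; the boron has an empty p orbital. The ring is fully conjugated.
π-electron count: 4 × 2 = 8 from the double-bond units + 0 from the BH atom = 8.
A 4n π count (8, n = 2) in a planar conjugated ring means antiaromatic.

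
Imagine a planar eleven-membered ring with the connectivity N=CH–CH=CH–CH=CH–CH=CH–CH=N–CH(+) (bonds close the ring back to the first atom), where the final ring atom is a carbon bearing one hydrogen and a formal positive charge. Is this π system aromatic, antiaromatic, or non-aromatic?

Every ring atom contributes a p orbital perpendicular to the ring (each doubly-bonded ring atom is sp² with one p-orbital electron; the doubly-bonded nitrogens are pyridine-type — their lone pairs lie in the ring plane, leaving one electron in the p orbital; the carbocation has an empty p orbital), so the π system is cyclic and fully conjugated.
π-electron count: 5 × 2 = 10 from the double-bond units + 0 from the CH(+) atom = 10.
10 = 4(2) + 2, which satisfies Hückel's 4n+2 rule.

Aromatic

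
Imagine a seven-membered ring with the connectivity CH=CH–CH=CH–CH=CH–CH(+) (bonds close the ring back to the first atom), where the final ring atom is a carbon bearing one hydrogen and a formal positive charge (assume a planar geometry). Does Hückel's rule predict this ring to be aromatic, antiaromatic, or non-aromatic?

Aromatic

Check conjugation: each doubly-bonded ring atom is sp² with one p-orbital electron; the carbocation has an empty p orbital — every position has a p orbital, so the cyclic π system is continuous.
Counting π electrons: 3 × 2 = 6 from the double-bond units + 0 from the CH(+) atom = 6.
With 6 π electrons (n = 1), the Hückel 4n+2 condition holds.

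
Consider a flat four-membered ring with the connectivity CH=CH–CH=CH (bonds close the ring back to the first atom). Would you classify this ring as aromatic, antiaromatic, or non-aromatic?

Every ring atom contributes a p orbital perpendicular to the ring (every atom in a ring double bond is sp² and brings one electron to the p orbital), so the π system is cyclic and fully conjugated.
π-electron count: 2 × 2 = 4 from the 2 double-bond units.
4 is a 4n count (n = 1), so the planar conjugated ring is antiaromatic.

Antiaromatic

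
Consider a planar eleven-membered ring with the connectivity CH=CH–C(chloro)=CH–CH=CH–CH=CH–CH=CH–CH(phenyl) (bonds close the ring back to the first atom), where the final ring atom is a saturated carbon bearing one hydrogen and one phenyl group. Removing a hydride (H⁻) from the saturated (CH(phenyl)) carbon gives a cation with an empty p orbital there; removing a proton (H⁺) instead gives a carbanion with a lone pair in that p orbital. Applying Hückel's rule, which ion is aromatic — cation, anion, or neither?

The cation

In either ion the ring is fully conjugated: every atom, including the new sp² carbon, supplies a p orbital.
Cation: 5 × 2 + 0 = 10 π electrons → 4(2)+2, aromatic.
Anion: 5 × 2 + 2 = 12 π electrons → 4(3), antiaromatic.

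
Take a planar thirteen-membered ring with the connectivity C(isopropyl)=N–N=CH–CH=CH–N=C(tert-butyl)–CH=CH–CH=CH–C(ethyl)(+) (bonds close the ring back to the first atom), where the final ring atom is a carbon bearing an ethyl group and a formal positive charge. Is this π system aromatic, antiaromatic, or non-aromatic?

Antiaromatic

The p orbitals form a continuous loop: every atom in a ring double bond is sp² and brings one electron to the p orbital; each sp² =N– keeps its lone pair in-plane and puts one electron into the π system; the carbocation has an empty p orbital. The ring is fully conjugated.
π-electron count: 6 × 2 = 12 from the double-bond units + 0 from the C(ethyl)(+) atom = 12.
With 12 = 4·3 π electrons, Hückel's rule classifies the planar ring as antiaromatic.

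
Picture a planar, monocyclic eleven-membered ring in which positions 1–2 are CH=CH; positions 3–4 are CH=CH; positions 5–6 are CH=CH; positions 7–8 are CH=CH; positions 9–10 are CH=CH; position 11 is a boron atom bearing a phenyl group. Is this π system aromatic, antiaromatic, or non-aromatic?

Check conjugation: each doubly-bonded ring atom is sp² with one p-orbital electron; the boron has an empty p orbital — every position has a p orbital, so the cyclic π system is continuous.
Tallying contributions gives 5 × 2 = 10 from the double-bond units + 0 from the B(phenyl) atom = 10.
10 = 4(2) + 2, which satisfies Hückel's 4n+2 rule.

Aromatic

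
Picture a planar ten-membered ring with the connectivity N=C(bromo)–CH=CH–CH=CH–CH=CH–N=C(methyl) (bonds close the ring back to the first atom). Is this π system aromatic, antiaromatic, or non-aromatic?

Aromatic

Check conjugation: each doubly-bonded ring atom is sp² with one p-orbital electron; each sp² =N– keeps its lone pair in-plane and puts one electron into the π system — every position has a p orbital, so the cyclic π system is continuous.
Tallying contributions gives 5 × 2 = 10 from the 5 double-bond units.
10 = 4(2) + 2, which satisfies Hückel's 4n+2 rule.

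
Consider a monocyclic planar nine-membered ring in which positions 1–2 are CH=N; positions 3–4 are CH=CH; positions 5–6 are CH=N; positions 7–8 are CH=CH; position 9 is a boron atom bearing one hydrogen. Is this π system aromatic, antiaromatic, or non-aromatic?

Every ring atom contributes a p orbital perpendicular to the ring (each doubly-bonded ring atom is sp² with one p-orbital electron; each =N– nitrogen is pyridine-type (lone pair in the sp² plane, one electron in the p orbital); the boron has an empty p orbital), so the π system is cyclic and fully conjugated.
Tallying contributions gives 4 × 2 = 8 from the double-bond units + 0 from the BH atom = 8.
A 4n π count (8, n = 2) in a planar conjugated ring means antiaromatic.

Antiaromatic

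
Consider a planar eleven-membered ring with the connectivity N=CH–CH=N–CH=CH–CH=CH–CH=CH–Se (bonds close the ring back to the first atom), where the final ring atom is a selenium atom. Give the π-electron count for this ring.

Check conjugation: the double-bond atoms are sp², each contributing one p electron; the doubly-bonded nitrogens are pyridine-type — their lone pairs lie in the ring plane, leaving one electron in the p orbital; the selenium donates one lone pair from its p orbital — every position has a p orbital, so the cyclic π system is continuous.
Counting π electrons: 5 × 2 = 10 from the double-bond units + 2 from the Se atom = 12.

12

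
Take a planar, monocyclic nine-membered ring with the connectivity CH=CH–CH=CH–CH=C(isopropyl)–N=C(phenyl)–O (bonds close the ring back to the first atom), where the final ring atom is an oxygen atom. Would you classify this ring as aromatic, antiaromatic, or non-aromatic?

Check conjugation: the double-bond atoms are sp², each contributing one p electron; the doubly-bonded nitrogens are pyridine-type — their lone pairs lie in the ring plane, leaving one electron in the p orbital; the oxygen donates one lone pair from its p orbital — every position has a p orbital, so the cyclic π system is continuous.
Adding the contributions, 4 × 2 = 8 from the double-bond units + 2 from the O atom = 10.
10 = 4(2) + 2, which satisfies Hückel's 4n+2 rule.

Aromatic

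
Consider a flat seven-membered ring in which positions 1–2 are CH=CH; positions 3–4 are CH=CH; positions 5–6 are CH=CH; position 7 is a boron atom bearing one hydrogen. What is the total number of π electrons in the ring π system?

All ring atoms are sp² and supply a p orbital to the ring (each doubly-bonded ring atom is sp² with one p-orbital electron; the boron has an empty p orbital); the conjugation is uninterrupted.
Counting π electrons: 3 × 2 = 6 from the double-bond units + 0 from the BH atom = 6.

6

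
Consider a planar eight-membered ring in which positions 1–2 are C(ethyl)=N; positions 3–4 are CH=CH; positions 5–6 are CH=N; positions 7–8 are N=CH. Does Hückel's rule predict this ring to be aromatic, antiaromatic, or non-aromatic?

Antiaromatic

The p orbitals form a continuous loop: every atom in a ring double bond is sp² and brings one electron to the p orbital; the doubly-bonded nitrogens are pyridine-type — their lone pairs lie in the ring plane, leaving one electron in the p orbital. The ring is fully conjugated.
Counting π electrons: 4 × 2 = 8 from the 4 double-bond units.
With 8 = 4·2 π electrons, Hückel's rule classifies the planar ring as antiaromatic.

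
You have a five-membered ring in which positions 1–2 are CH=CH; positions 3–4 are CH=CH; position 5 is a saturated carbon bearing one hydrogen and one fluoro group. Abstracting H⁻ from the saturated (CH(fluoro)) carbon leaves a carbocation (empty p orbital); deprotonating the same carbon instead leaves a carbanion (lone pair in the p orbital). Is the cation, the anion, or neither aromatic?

The anion

In either ion the ring is fully conjugated: every atom, including the new sp² carbon, supplies a p orbital.
Cation: 2 × 2 + 0 = 4 π electrons → 4(1), antiaromatic.
Anion: 2 × 2 + 2 = 6 π electrons → 4(1)+2, aromatic.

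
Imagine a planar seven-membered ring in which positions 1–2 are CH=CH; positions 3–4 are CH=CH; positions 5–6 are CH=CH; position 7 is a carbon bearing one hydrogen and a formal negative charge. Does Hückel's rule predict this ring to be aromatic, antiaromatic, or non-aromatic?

Check conjugation: every atom in a ring double bond is sp² and brings one electron to the p orbital; the carbanion's lone pair occupies the p orbital — every position has a p orbital, so the cyclic π system is continuous.
Adding the contributions, 3 × 2 = 6 from the double-bond units + 2 from the CH(-) atom = 8.
8 is a 4n count (n = 2), so the planar conjugated ring is antiaromatic.
(This ring is the cycloheptatrienyl anion.)

Antiaromatic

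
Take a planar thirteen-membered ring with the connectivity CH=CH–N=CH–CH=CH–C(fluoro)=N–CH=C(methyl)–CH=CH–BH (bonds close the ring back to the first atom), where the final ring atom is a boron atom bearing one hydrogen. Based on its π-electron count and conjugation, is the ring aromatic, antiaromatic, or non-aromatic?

Every ring atom contributes a p orbital perpendicular to the ring (the double-bond atoms are sp², each contributing one p electron; each sp² =N– keeps its lone pair in-plane and puts one electron into the π system; the boron has an empty p orbital), so the π system is cyclic and fully conjugated.
Tallying contributions gives 6 × 2 = 12 from the double-bond units + 0 from the BH atom = 12.
12 is a 4n count (n = 3), so the planar conjugated ring is antiaromatic.

Antiaromatic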